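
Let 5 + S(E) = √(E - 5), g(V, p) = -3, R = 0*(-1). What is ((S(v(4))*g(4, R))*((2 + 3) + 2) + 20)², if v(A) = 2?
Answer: 14302 - 5250*I*√3 ≈ 14302.0 - 9093.3*I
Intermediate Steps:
R = 0
S(E) = -5 + √(-5 + E) (S(E) = -5 + √(E - 5) = -5 + √(-5 + E))
((S(v(4))*g(4, R))*((2 + 3) + 2) + 20)² = (((-5 + √(-5 + 2))*(-3))*((2 + 3) + 2) + 20)² = (((-5 + √(-3))*(-3))*(5 + 2) + 20)² = (((-5 + I*√3)*(-3))*7 + 20)² = ((15 - 3*I*√3)*7 + 20)² = ((105 - 21*I*√3) + 20)² = (125 - 21*I*√3)²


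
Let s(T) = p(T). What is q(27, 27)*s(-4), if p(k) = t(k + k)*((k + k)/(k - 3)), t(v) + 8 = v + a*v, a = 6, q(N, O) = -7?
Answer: 512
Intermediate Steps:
t(v) = -8 + 7*v (t(v) = -8 + (v + 6*v) = -8 + 7*v)
p(k) = 2*k*(-8 + 14*k)/(-3 + k) (p(k) = (-8 + 7*(k + k))*((k + k)/(k - 3)) = (-8 + 7*(2*k))*((2*k)/(-3 + k)) = (-8 + 14*k)*(2*k/(-3 + k)) = 2*k*(-8 + 14*k)/(-3 + k))
s(T) = 4*T*(-4 + 7*T)/(-3 + T)
q(27, 27)*s(-4) = -28*(-4)*(-4 + 7*(-4))/(-3 - 4) = -28*(-4)*(-4 - 28)/(-7) = -28*(-4)*(-1)*(-32)/7 = -7*(-512/7) = 512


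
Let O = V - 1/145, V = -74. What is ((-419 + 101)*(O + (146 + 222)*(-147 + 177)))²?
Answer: 255673773509531364/21025 ≈ 1.2160e+13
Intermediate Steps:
O = -10731/145 (O = -74 - 1/145 = -10731/145 ≈ -74.007)
((-419 + 101)*(O + (146 + 222)*(-147 + 177)))² = ((-419 + 101)*(-10731/145 + (146 + 222)*(-147 + 177)))² = (-318*(-10731/145 + 368*30))² = (-318*(-10731/145 + 11040))² = (-318*1590069/145)² = (-505641942/145)² = 255673773509531364/21025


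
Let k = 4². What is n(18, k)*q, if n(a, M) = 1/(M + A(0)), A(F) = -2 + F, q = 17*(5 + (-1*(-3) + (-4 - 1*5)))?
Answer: -17/14 ≈ -1.2143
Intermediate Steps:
q = -17 (q = 17*(5 + (3 + (-4 - 5))) = 17*(5 + (3 - 9)) = 17*(5 - 6) = 17*(-1) = -17)
k = 16
n(a, M) = 1/(-2 + M) (n(a, M) = 1/(M + (-2 + 0)) = 1/(M - 2) = 1/(-2 + M))
n(18, k)*q = -17/(-2 + 16) = -17/14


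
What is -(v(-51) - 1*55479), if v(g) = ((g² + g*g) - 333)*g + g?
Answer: 303849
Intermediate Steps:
v(g) = g + g*(-333 + 2*g²) (v(g) = ((g² + g²) - 333)*g + g = (2*g² - 333)*g + g = (-333 + 2*g²)*g + g = g*(-333 + 2*g²) + g = g + g*(-333 + 2*g²))
-(v(-51) - 1*55479) = -(2*(-51)*(-166 + (-51)²) - 1*55479) = -(2*(-51)*(-166 + 2601) - 55479) = -(2*(-51)*2435 - 55479) = -(-248370 - 55479) = -1*(-303849) = 303849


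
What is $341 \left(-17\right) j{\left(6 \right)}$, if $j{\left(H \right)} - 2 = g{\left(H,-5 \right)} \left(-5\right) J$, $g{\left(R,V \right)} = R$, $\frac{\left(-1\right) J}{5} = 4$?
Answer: $-3489794$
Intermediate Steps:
$J = -20$ ($J = \left(-5\right) 4 = -20$)
$j{\left(H \right)} = 2 + 100 H$ ($j{\left(H \right)} = 2 + H \left(-5\right) \left(-20\right) = 2 + - 5 H \left(-20\right) = 2 + 100 H$)
$341 \left(-17\right) j{\left(6 \right)} = 341 \left(-17\right) \left(2 + 100 \cdot 6\right) = - 5797 \left(2 + 600\right) = \left(-5797\right) 602 = -3489794$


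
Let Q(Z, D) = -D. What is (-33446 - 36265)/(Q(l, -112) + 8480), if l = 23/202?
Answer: -23237/2864 ≈ -8.1135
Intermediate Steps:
l = 23/202 (l = 23*(1/202) = 23/202 ≈ 0.11386)
(-33446 - 36265)/(Q(l, -112) + 8480) = (-33446 - 36265)/(-1*(-112) + 8480) = -69711/(112 + 8480) = -69711/8592 = -69711*1/8592 = -23237/2864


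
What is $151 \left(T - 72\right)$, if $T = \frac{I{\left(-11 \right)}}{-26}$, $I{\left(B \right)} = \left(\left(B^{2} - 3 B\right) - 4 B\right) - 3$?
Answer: $- \frac{24009}{2} \approx -12005.0$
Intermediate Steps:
$I{\left(B \right)} = -3 + B^{2} - 7 B$ ($I{\left(B \right)} = \left(B^{2} - 7 B\right) - 3 = -3 + B^{2} - 7 B$)
$T = - \frac{15}{2}$ ($T = \frac{-3 + \left(-11\right)^{2} - -77}{-26} = \left(-3 + 121 + 77\right) \left(- \frac{1}{26}\right) = 195 \left(- \frac{1}{26}\right) = - \frac{15}{2} \approx -7.5$)
$151 \left(T - 72\right) = 151 \left(- \frac{15}{2} - 72\right) = 151 \left(- \frac{159}{2}\right) = - \frac{24009}{2}$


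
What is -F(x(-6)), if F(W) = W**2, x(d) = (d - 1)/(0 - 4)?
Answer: -49/16 ≈ -3.0625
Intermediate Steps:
x(d) = 1/4 - d/4 (x(d) = (-1 + d)/(-4) = (-1 + d)*(-1/4) = 1/4 - d/4)
-F(x(-6)) = -(1/4 - 1/4*(-6))**2 = -(1/4 + 3/2)**2 = -(7/4)**2 = -1*49/16 = -49/16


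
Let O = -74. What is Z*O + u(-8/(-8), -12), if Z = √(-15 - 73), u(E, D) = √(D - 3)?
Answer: I*(√15 - 148*√22) ≈ -690.31*I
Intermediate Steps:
u(E, D) = √(-3 + D)
Z = 2*I*√22 (Z = √(-88) = 2*I*√22 ≈ 9.3808*I)
Z*O + u(-8/(-8), -12) = (2*I*√22)*(-74) + √(-3 - 12) = -148*I*√22 + √(-15) = -148*I*√22 + I*√15 = I*√15 - 148*I*√22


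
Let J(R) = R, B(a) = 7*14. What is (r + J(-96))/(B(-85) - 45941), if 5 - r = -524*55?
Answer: -28729/45843 ≈ -0.62668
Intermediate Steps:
B(a) = 98
r = 28825 (r = 5 - (-524)*55 = 5 - 1*(-28820) = 5 + 28820 = 28825)
(r + J(-96))/(B(-85) - 45941) = (28825 - 96)/(98 - 45941) = 28729/(-45843) = 28729*(-1/45843) = -28729/45843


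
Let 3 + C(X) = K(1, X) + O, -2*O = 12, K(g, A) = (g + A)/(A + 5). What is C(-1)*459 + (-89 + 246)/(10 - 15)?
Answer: -20812/5 ≈ -4162.4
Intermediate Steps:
K(g, A) = (A + g)/(5 + A)
O = -6 (O = -1/2*12 = -6)
C(X) = -9 + (1 + X)/(5 + X) (C(X) = -3 + ((X + 1)/(5 + X) - 6) = -3 + ((1 + X)/(5 + X) - 6) = -3 + (-6 + (1 + X)/(5 + X)) = -9 + (1 + X)/(5 + X))
C(-1)*459 + (-89 + 246)/(10 - 15) = (4*(-11 - 2*(-1))/(5 - 1))*459 + (-89 + 246)/(10 - 15) = (4*(-11 + 2)/4)*459 + 157/(-5) = (4*(1/4)*(-9))*459 + 157*(-1/5) = -9*459 - 157/5 = -4131 - 157/5 = -20812/5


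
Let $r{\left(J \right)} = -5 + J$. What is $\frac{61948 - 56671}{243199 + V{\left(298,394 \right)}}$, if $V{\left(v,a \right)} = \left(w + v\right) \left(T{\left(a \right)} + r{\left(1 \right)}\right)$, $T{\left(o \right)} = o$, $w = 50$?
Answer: $\frac{5277}{378919} \approx 0.013926$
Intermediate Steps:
$V{\left(v,a \right)} = \left(-4 + a\right) \left(50 + v\right)$ ($V{\left(v,a \right)} = \left(50 + v\right) \left(a + \left(-5 + 1\right)\right) = \left(50 + v\right) \left(a - 4\right) = \left(50 + v\right) \left(-4 + a\right) = \left(-4 + a\right) \left(50 + v\right)$)
$\frac{61948 - 56671}{243199 + V{\left(298,394 \right)}} = \frac{61948 - 56671}{243199 + \left(-200 - 1192 + 50 \cdot 394 + 394 \cdot 298\right)} = \frac{5277}{243199 + \left(-200 - 1192 + 19700 + 117412\right)} = \frac{5277}{243199 + 135720} = \frac{5277}{378919}$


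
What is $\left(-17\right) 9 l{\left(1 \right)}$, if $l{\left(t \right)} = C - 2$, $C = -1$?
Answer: $459$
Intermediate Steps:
$l{\left(t \right)} = -3$ ($l{\left(t \right)} = -1 - 2 = -3$)
$\left(-17\right) 9 l{\left(1 \right)} = \left(-17\right) 9 \left(-3\right) = \left(-153\right) \left(-3\right) = 459$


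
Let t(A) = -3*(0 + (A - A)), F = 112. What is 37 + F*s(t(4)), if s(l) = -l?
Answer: 37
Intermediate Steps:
t(A) = 0 (t(A) = -3*(0 + 0) = -3*0 = 0)
37 + F*s(t(4)) = 37 + 112*(-1*0) = 37 + 112*0 = 37 + 0 = 37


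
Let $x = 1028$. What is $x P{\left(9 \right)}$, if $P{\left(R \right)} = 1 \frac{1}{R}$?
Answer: $\frac{1028}{9} \approx 114.22$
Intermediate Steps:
$P{\left(R \right)} = \frac{1}{R}$
$x P{\left(9 \right)} = \frac{1028}{9}$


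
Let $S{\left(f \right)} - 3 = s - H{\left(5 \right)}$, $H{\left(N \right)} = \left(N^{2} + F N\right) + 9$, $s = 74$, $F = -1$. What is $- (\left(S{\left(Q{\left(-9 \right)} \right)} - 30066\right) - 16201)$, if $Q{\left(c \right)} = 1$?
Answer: $46219$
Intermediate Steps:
$H{\left(N \right)} = 9 + N^{2} - N$ ($H{\left(N \right)} = \left(N^{2} - N\right) + 9 = 9 + N^{2} - N$)
$S{\left(f \right)} = 48$ ($S{\left(f \right)} = 3 + \left(74 - \left(9 + 5^{2} - 5\right)\right) = 3 + \left(74 - \left(9 + 25 - 5\right)\right) = 3 + \left(74 - 29\right) = 3 + 45 = 48$)
$- (\left(S{\left(Q{\left(-9 \right)} \right)} - 30066\right) - 16201) = - (\left(48 - 30066\right) - 16201) = - (-30018 - 16201) = \left(-1\right) \left(-46219\right) = 46219$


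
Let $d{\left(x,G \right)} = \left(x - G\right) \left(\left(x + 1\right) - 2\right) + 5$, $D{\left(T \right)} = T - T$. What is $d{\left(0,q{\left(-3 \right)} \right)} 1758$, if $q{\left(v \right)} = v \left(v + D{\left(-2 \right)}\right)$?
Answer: $24612$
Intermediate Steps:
$D{\left(T \right)} = 0$
$q{\left(v \right)} = v^{2}$ ($q{\left(v \right)} = v \left(v + 0\right) = v v = v^{2}$)
$d{\left(x,G \right)} = 5 + \left(-1 + x\right) \left(x - G\right)$ ($d{\left(x,G \right)} = \left(x - G\right) \left(\left(1 + x\right) - 2\right) + 5 = \left(x - G\right) \left(-1 + x\right) + 5 = \left(-1 + x\right) \left(x - G\right) + 5 = 5 + \left(-1 + x\right) \left(x - G\right)$)
$d{\left(0,q{\left(-3 \right)} \right)} 1758 = \left(5 + \left(-3\right)^{2} + 0^{2} - 0 - \left(-3\right)^{2} \cdot 0\right) 1758 = \left(5 + 9 + 0 + 0 - 9 \cdot 0\right) 1758 = \left(5 + 9 + 0 + 0 + 0\right) 1758 = 14 \cdot 1758 = 24612$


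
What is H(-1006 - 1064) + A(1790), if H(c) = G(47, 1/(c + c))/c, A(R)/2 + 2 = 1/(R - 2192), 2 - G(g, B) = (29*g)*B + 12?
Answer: -2296880521/574176600 ≈ -4.0003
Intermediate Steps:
G(g, B) = -10 - 29*B*g (G(g, B) = 2 - ((29*g)*B + 12) = 2 - (29*B*g + 12) = 2 - (12 + 29*B*g) = 2 + (-12 - 29*B*g) = -10 - 29*B*g)
A(R) = -4 + 2/(-2192 + R) (A(R) = -4 + 2/(R - 2192) = -4 + 2/(-2192 + R))
H(c) = (-10 - 1363/(2*c))/c (H(c) = (-10 - 29*47/(c + c))/c = (-10 - 29*47/2*c)/c = (-10 - 29*1/(2*c)*47)/c = (-10 - 1363/(2*c))/c)
H(-1006 - 1064) + A(1790) = (-1363 - 20*(-1006 - 1064))/(2*(-1006 - 1064)**2) + 2*(4385 - 2*1790)/(-2192 + 1790) = (1/2)*(-1363 - 20*(-2070))/(-2070)**2 + 2*(4385 - 3580)/(-402) = (1/2)*(1/4284900)*(-1363 + 41400) + 2*(-1/402)*805 = (1/2)*(1/4284900)*40037 - 805/201 = 40037/8569800 - 805/201 = -2296880521/574176600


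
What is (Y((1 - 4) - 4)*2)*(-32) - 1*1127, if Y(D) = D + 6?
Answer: -1063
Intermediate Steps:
Y(D) = 6 + D
(Y((1 - 4) - 4)*2)*(-32) - 1*1127 = ((6 + ((1 - 4) - 4))*2)*(-32) - 1*1127 = ((6 + (-3 - 4))*2)*(-32) - 1127 = ((6 - 7)*2)*(-32) - 1127 = -1*2*(-32) - 1127 = -2*(-32) - 1127 = 64 - 1127 = -1063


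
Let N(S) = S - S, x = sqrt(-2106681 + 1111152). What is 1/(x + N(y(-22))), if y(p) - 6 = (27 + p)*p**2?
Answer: -I*sqrt(995529)/995529 ≈ -0.0010022*I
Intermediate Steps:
x = I*sqrt(995529) (x = sqrt(-995529) = I*sqrt(995529) ≈ 997.76*I)
y(p) = 6 + p**2*(27 + p) (y(p) = 6 + (27 + p)*p**2 = 6 + p**2*(27 + p))
N(S) = 0
1/(x + N(y(-22))) = 1/(I*sqrt(995529) + 0) = 1/(I*sqrt(995529)) = -I*sqrt(995529)/995529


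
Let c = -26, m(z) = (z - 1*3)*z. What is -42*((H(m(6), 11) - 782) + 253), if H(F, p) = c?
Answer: 23310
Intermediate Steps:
m(z) = z*(-3 + z) (m(z) = (z - 3)*z = (-3 + z)*z = z*(-3 + z))
H(F, p) = -26
-42*((H(m(6), 11) - 782) + 253) = -42*((-26 - 782) + 253) = -42*(-808 + 253) = -42*(-555) = 23310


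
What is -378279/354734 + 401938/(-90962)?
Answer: -88495044445/16133657054 ≈ -5.4851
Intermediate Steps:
-378279/354734 + 401938/(-90962) = -378279*1/354734 + 401938*(-1/90962) = -378279/354734 - 200969/45481 = -88495044445/16133657054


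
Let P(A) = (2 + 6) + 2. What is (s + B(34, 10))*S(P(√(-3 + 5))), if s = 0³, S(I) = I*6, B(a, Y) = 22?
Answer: 1320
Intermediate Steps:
P(A) = 10 (P(A) = 8 + 2 = 10)
S(I) = 6*I
s = 0
(s + B(34, 10))*S(P(√(-3 + 5))) = (0 + 22)*(6*10) = 22*60 = 1320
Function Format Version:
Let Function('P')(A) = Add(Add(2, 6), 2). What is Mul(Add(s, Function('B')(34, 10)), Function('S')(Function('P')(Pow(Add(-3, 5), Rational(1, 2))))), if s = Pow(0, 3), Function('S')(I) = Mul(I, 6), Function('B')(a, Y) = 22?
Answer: 1320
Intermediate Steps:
Function('P')(A) = 10 (Function('P')(A) = Add(8, 2) = 10)
Function('S')(I) = Mul(6, I)
s = 0
Mul(Add(s, Function('B')(34, 10)), Function('S')(Function('P')(Pow(Add(-3, 5), Rational(1, 2))))) = Mul(Add(0, 22), Mul(6, 10)) = Mul(22, 60) = 1320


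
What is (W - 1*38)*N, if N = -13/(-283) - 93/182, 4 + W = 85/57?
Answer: 55307477/2935842 ≈ 18.839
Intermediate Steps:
W = -143/57 (W = -4 + 85/57 = -143/57 ≈ -2.5088)
N = -23953/51506 (N = -13*(-1/283) - 93*1/182 = 13/283 - 93/182 = -23953/51506 ≈ -0.46505)
(W - 1*38)*N = (-143/57 - 1*38)*(-23953/51506) = (-143/57 - 38)*(-23953/51506) = -2309/57*(-23953/51506) = 55307477/2935842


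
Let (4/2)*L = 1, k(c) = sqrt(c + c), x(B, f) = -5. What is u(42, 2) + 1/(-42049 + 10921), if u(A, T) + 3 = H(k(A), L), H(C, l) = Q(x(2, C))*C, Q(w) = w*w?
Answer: -93385/31128 + 50*sqrt(21) ≈ 226.13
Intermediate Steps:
k(c) = sqrt(2)*sqrt(c) (k(c) = sqrt(2*c) = sqrt(2)*sqrt(c))
L = 1/2 (L = (1/2)*1 = 1/2 ≈ 0.50000)
Q(w) = w**2
H(C, l) = 25*C (H(C, l) = (-5)**2*C = 25*C)
u(A, T) = -3 + 25*sqrt(2)*sqrt(A) (u(A, T) = -3 + 25*(sqrt(2)*sqrt(A)) = -3 + 25*sqrt(2)*sqrt(A))
u(42, 2) + 1/(-42049 + 10921) = (-3 + 25*sqrt(2)*sqrt(42)) + 1/(-42049 + 10921) = (-3 + 50*sqrt(21)) + 1/(-31128) = (-3 + 50*sqrt(21)) - 1/31128 = -93385/31128 + 50*sqrt(21)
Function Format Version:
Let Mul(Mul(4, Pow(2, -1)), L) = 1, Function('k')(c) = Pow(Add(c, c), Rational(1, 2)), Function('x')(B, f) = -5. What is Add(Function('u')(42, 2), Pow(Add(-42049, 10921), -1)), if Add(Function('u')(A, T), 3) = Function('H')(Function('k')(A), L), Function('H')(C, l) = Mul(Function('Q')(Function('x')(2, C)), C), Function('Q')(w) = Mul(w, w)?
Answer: Add(Rational(-93385, 31128), Mul(50, Pow(21, Rational(1, 2)))) ≈ 226.13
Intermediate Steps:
Function('k')(c) = Mul(Pow(2, Rational(1, 2)), Pow(c, Rational(1, 2))) (Function('k')(c) = Pow(Mul(2, c), Rational(1, 2)) = Mul(Pow(2, Rational(1, 2)), Pow(c, Rational(1, 2))))
L = Rational(1, 2) (L = Mul(Rational(1, 2), 1) = Rational(1, 2) ≈ 0.50000)
Function('Q')(w) = Pow(w, 2)
Function('H')(C, l) = Mul(25, C) (Function('H')(C, l) = Mul(Pow(-5, 2), C) = Mul(25, C))
Function('u')(A, T) = Add(-3, Mul(25, Pow(2, Rational(1, 2)), Pow(A, Rational(1, 2)))) (Function('u')(A, T) = Add(-3, Mul(25, Mul(Pow(2, Rational(1, 2)), Pow(A, Rational(1, 2))))) = Add(-3, Mul(25, Pow(2, Rational(1, 2)), Pow(A, Rational(1, 2)))))
Add(Function('u')(42, 2), Pow(Add(-42049, 10921), -1)) = Add(Add(-3, Mul(25, Pow(2, Rational(1, 2)), Pow(42, Rational(1, 2)))), Pow(Add(-42049, 10921), -1)) = Add(Add(-3, Mul(50, Pow(21, Rational(1, 2)))), Pow(-31128, -1)) = Add(Add(-3, Mul(50, Pow(21, Rational(1, 2)))), Rational(-1, 31128)) = Add(Rational(-93385, 31128), Mul(50, Pow(21, Rational(1, 2))))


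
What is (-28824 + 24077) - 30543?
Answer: -35290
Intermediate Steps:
(-28824 + 24077) - 30543 = -4747 - 30543 = -35290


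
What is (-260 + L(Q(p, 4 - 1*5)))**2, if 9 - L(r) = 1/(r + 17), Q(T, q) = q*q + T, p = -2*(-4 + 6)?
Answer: 12355225/196 ≈ 63037.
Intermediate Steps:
p = -4 (p = -2*2 = -4)
Q(T, q) = T + q**2 (Q(T, q) = q**2 + T = T + q**2)
L(r) = 9 - 1/(17 + r) (L(r) = 9 - 1/(r + 17) = 9 - 1/(17 + r))
(-260 + L(Q(p, 4 - 1*5)))**2 = (-260 + (152 + 9*(-4 + (4 - 1*5)**2))/(17 + (-4 + (4 - 1*5)**2)))**2 = (-260 + (152 + 9*(-4 + (4 - 5)**2))/(17 + (-4 + (4 - 5)**2)))**2 = (-260 + (152 + 9*(-4 + (-1)**2))/(17 + (-4 + (-1)**2)))**2 = (-260 + (152 + 9*(-4 + 1))/(17 + (-4 + 1)))**2 = (-260 + (152 + 9*(-3))/(17 - 3))**2 = (-260 + (152 - 27)/14)**2 = (-260 + (1/14)*125)**2 = (-260 + 125/14)**2 = (-3515/14)**2 = 12355225/196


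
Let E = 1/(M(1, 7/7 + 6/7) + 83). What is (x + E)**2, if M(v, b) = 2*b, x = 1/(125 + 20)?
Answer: 2630884/7746640225 ≈ 0.00033962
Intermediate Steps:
x = 1/145 ≈ 0.0068966
E = 7/607 (E = 1/(2*(7/7 + 6/7) + 83) = 1/(2*(7*(1/7) + 6*(1/7)) + 83) = 1/(2*(1 + 6/7) + 83) = 1/(2*(13/7) + 83) = 1/(26/7 + 83) = 1/(607/7) = 7/607 ≈ 0.011532)
(x + E)**2 = (1/145 + 7/607)**2 = (1622/88015)**2 = 2630884/7746640225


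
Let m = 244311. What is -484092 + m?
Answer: -239781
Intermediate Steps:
-484092 + m = -484092 + 244311 = -239781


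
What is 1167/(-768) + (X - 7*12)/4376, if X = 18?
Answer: -214895/140032 ≈ -1.5346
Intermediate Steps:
1167/(-768) + (X - 7*12)/4376 = 1167/(-768) + (18 - 7*12)/4376 = 1167*(-1/768) + (18 - 84)*(1/4376) = -389/256 - 66*1/4376 = -389/256 - 33/2188 = -214895/140032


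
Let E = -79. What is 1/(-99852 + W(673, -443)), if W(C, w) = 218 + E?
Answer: -1/99713 ≈ -1.0029e-5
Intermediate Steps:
W(C, w) = 139 (W(C, w) = 218 - 79 = 139)
1/(-99852 + W(673, -443)) = 1/(-99852 + 139) = 1/(-99713) = -1/99713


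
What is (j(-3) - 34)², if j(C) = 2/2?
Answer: 1089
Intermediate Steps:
j(C) = 1 (j(C) = 2*(½) = 1)
(j(-3) - 34)² = (1 - 34)² = (-33)² = 1089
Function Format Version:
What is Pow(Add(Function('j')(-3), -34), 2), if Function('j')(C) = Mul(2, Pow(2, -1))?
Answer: 1089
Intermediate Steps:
Function('j')(C) = 1 (Function('j')(C) = Mul(2, Rational(1, 2)) = 1)
Pow(Add(Function('j')(-3), -34), 2) = Pow(Add(1, -34), 2) = Pow(-33, 2) = 1089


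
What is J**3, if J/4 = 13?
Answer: 140608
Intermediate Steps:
J = 52 (J = 4*13 = 52)
J**3 = 52**3 = 140608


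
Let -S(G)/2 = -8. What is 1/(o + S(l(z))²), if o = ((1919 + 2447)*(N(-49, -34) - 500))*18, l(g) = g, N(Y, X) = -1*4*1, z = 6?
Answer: -1/39608096 ≈ -2.5247e-8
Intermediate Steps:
N(Y, X) = -4 (N(Y, X) = -4*1 = -4)
S(G) = 16 (S(G) = -2*(-8) = 16)
o = -39608352 (o = ((1919 + 2447)*(-4 - 500))*18 = (4366*(-504))*18 = -2200464*18 = -39608352)
1/(o + S(l(z))²) = 1/(-39608352 + 16²) = 1/(-39608352 + 256) = 1/(-39608096) = -1/39608096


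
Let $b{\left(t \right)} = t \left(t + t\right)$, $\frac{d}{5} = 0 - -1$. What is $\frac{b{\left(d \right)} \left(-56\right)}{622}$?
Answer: $- \frac{1400}{311} \approx -4.5016$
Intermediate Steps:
$d = 5$ ($d = 5 \left(0 - -1\right) = 5 \left(0 + 1\right) = 5 \cdot 1 = 5$)
$b{\left(t \right)} = 2 t^{2}$ ($b{\left(t \right)} = t 2 t = 2 t^{2}$)
$\frac{b{\left(d \right)} \left(-56\right)}{622} = \frac{2 \cdot 5^{2} \left(-56\right)}{622} = 2 \cdot 25 \left(-56\right) \frac{1}{622} = 50 \left(-56\right) \frac{1}{622} = \left(-2800\right) \frac{1}{622} = - \frac{1400}{311}$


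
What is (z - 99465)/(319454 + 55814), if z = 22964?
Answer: -76501/375268 ≈ -0.20386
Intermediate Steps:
(z - 99465)/(319454 + 55814) = (22964 - 99465)/(319454 + 55814) = -76501/375268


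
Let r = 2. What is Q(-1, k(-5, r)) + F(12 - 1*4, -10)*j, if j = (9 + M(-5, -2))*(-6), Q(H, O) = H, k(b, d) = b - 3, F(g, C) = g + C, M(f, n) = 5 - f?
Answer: 227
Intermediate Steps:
F(g, C) = C + g
k(b, d) = -3 + b
j = -114 (j = (9 + (5 - 1*(-5)))*(-6) = (9 + (5 + 5))*(-6) = (9 + 10)*(-6) = 19*(-6) = -114)
Q(-1, k(-5, r)) + F(12 - 1*4, -10)*j = -1 + (-10 + (12 - 1*4))*(-114) = -1 + (-10 + (12 - 4))*(-114) = -1 + (-10 + 8)*(-114) = -1 - 2*(-114) = -1 + 228 = 227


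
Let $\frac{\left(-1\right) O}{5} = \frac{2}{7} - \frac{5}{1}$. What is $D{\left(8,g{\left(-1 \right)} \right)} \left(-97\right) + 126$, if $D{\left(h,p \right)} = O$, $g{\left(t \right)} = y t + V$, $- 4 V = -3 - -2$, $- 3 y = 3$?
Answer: $- \frac{15123}{7} \approx -2160.4$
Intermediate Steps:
$y = -1$ ($y = \left(- \frac{1}{3}\right) 3 = -1$)
$O = \frac{165}{7}$ ($O = - 5 \left(\frac{2}{7} - \frac{5}{1}\right) = - 5 \left(2 \cdot \frac{1}{7} - 5\right) = - 5 \left(\frac{2}{7} - 5\right) = \left(-5\right) \left(- \frac{33}{7}\right) = \frac{165}{7} \approx 23.571$)
$V = \frac{1}{4}$ ($V = - \frac{-3 - -2}{4} = - \frac{-3 + 2}{4} = \left(- \frac{1}{4}\right) \left(-1\right) = \frac{1}{4} \approx 0.25$)
$g{\left(t \right)} = \frac{1}{4} - t$ ($g{\left(t \right)} = - t + \frac{1}{4} = \frac{1}{4} - t$)
$D{\left(h,p \right)} = \frac{165}{7}$
$D{\left(8,g{\left(-1 \right)} \right)} \left(-97\right) + 126 = \frac{165}{7} \left(-97\right) + 126 = - \frac{16005}{7} + 126 = - \frac{15123}{7}$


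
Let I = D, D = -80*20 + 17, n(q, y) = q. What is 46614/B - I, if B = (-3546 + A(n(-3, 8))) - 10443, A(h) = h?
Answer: 3683787/2332 ≈ 1579.7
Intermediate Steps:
D = -1583 (D = -1600 + 17 = -1583)
I = -1583
B = -13992 (B = (-3546 - 3) - 10443 = -3549 - 10443 = -13992)
46614/B - I = 46614/(-13992) - 1*(-1583) = 46614*(-1/13992) + 1583 = -7769/2332 + 1583 = 3683787/2332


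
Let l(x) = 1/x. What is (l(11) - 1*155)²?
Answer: 2903616/121 ≈ 23997.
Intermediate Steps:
(l(11) - 1*155)² = (1/11 - 1*155)² = (1/11 - 155)² = (-1704/11)² = 2903616/121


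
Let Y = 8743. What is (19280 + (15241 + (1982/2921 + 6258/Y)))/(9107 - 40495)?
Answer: -125949052301/114513750652 ≈ -1.0999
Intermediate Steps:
(19280 + (15241 + (1982/2921 + 6258/Y)))/(9107 - 40495) = (19280 + (15241 + (1982/2921 + 6258/8743)))/(9107 - 40495) = (19280 + (15241 + (1982*(1/2921) + 6258*(1/8743))))/(-31388) = (19280 + (15241 + (1982/2921 + 894/1249)))*(-1/31388) = (19280 + (15241 + 5086892/3648329))*(-1/31388) = (19280 + 55609269181/3648329)*(-1/31388) = (125949052301/3648329)*(-1/31388) = -125949052301/114513750652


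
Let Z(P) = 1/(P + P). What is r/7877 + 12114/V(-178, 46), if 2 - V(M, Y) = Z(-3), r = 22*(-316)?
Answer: 572441492/102401 ≈ 5590.2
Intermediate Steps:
r = -6952
Z(P) = 1/(2*P)
V(M, Y) = 13/6 (V(M, Y) = 2 - 1/(2*(-3)) = 2 - (-1)/(2*3) = 2 - 1*(-⅙) = 2 + ⅙ = 13/6)
r/7877 + 12114/V(-178, 46) = -6952/7877 + 12114/(13/6) = -6952*1/7877 + 12114*(6/13) = -6952/7877 + 72684/13 = 572441492/102401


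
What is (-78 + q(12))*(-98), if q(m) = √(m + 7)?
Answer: 7644 - 98*√19 ≈ 7216.8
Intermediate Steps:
q(m) = √(7 + m)
(-78 + q(12))*(-98) = (-78 + √(7 + 12))*(-98) = (-78 + √19)*(-98) = 7644 - 98*√19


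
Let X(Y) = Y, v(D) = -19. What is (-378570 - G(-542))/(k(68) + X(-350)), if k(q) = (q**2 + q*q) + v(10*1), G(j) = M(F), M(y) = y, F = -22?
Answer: -378548/8879 ≈ -42.634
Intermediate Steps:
G(j) = -22
k(q) = -19 + 2*q**2 (k(q) = (q**2 + q*q) - 19 = (q**2 + q**2) - 19 = 2*q**2 - 19 = -19 + 2*q**2)
(-378570 - G(-542))/(k(68) + X(-350)) = (-378570 - 1*(-22))/((-19 + 2*68**2) - 350) = (-378570 + 22)/((-19 + 2*4624) - 350) = -378548/((-19 + 9248) - 350) = -378548/(9229 - 350) = -378548/8879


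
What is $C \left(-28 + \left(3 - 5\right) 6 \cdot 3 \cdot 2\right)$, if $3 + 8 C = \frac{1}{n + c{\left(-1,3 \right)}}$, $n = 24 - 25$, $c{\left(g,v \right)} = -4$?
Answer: $40$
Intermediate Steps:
$n = -1$ ($n = 24 - 25 = -1$)
$C = - \frac{2}{5}$ ($C = - \frac{3}{8} + \frac{1}{8 \left(-1 - 4\right)} = - \frac{3}{8} + \frac{1}{8 \left(-5\right)} = - \frac{3}{8} + \frac{1}{8} \left(- \frac{1}{5}\right) = - \frac{3}{8} - \frac{1}{40} = - \frac{2}{5} \approx -0.4$)
$C \left(-28 + \left(3 - 5\right) 6 \cdot 3 \cdot 2\right) = - \frac{2 \left(-28 + \left(3 - 5\right) 6 \cdot 3 \cdot 2\right)}{5} = - \frac{2 \left(-28 + \left(-2\right) 6 \cdot 3 \cdot 2\right)}{5} = - \frac{2 \left(-28 + \left(-12\right) 3 \cdot 2\right)}{5} = - \frac{2 \left(-28 - 72\right)}{5} = \left(- \frac{2}{5}\right) \left(-100\right) = 40$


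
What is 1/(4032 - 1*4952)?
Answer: -1/920 ≈ -0.0010870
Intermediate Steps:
1/(4032 - 1*4952) = 1/(4032 - 4952) = 1/(-920) = -1/920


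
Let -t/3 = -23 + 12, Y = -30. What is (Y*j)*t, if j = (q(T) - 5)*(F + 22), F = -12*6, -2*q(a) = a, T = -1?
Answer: -222750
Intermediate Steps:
q(a) = -a/2
t = 33 (t = -3*(-23 + 12) = -3*(-11) = 33)
F = -72
j = 225 (j = (-½*(-1) - 5)*(-72 + 22) = (½ - 5)*(-50) = -9/2*(-50) = 225)
(Y*j)*t = -30*225*33 = -6750*33 = -222750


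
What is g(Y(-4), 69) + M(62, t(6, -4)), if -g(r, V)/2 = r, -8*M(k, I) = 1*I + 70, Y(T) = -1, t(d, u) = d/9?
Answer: -41/6 ≈ -6.8333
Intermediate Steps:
t(d, u) = d/9 (t(d, u) = d*(⅑) = d/9)
M(k, I) = -35/4 - I/8 (M(k, I) = -(1*I + 70)/8 = -(I + 70)/8 = -(70 + I)/8 = -35/4 - I/8)
g(r, V) = -2*r
g(Y(-4), 69) + M(62, t(6, -4)) = -2*(-1) + (-35/4 - 6/72) = 2 + (-35/4 - ⅛*⅔) = 2 + (-35/4 - 1/12) = 2 - 53/6 = -41/6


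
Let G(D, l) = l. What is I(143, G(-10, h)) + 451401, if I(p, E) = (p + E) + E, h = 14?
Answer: 451572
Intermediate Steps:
I(p, E) = p + 2*E (I(p, E) = (E + p) + E = p + 2*E)
I(143, G(-10, h)) + 451401 = (143 + 2*14) + 451401 = (143 + 28) + 451401 = 171 + 451401 = 451572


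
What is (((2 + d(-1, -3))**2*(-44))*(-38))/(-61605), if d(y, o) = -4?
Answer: -6688/61605 ≈ -0.10856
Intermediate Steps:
(((2 + d(-1, -3))**2*(-44))*(-38))/(-61605) = (((2 - 4)**2*(-44))*(-38))/(-61605) = (((-2)**2*(-44))*(-38))*(-1/61605) = ((4*(-44))*(-38))*(-1/61605) = -176*(-38)*(-1/61605) = 6688*(-1/61605) = -6688/61605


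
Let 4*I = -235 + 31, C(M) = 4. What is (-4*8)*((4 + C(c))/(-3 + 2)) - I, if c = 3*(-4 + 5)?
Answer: 307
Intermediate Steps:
c = 3 (c = 3*1 = 3)
I = -51 (I = (-235 + 31)/4 = (¼)*(-204) = -51)
(-4*8)*((4 + C(c))/(-3 + 2)) - I = (-4*8)*((4 + 4)/(-3 + 2)) - 1*(-51) = -256/(-1) + 51 = -256*(-1) + 51 = -32*(-8) + 51 = 256 + 51 = 307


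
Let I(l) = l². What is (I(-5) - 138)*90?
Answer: -10170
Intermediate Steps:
(I(-5) - 138)*90 = ((-5)² - 138)*90 = (25 - 138)*90 = -113*90 = -10170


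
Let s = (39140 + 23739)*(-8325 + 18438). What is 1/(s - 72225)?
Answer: 1/635823102 ≈ 1.5728e-9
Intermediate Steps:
s = 635895327 (s = 62879*10113 = 635895327)
1/(s - 72225) = 1/(635895327 - 72225) = 1/635823102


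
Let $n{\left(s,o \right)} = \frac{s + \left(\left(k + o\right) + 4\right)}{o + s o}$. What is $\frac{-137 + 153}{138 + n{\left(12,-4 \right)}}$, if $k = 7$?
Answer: $\frac{832}{7157} \approx 0.11625$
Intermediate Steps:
$n{\left(s,o \right)} = \frac{11 + o + s}{o + o s}$ ($n{\left(s,o \right)} = \frac{s + \left(\left(7 + o\right) + 4\right)}{o + s o} = \frac{s + \left(11 + o\right)}{o + o s} = \frac{11 + o + s}{o + o s}$)
$\frac{-137 + 153}{138 + n{\left(12,-4 \right)}} = \frac{-137 + 153}{138 + \frac{11 - 4 + 12}{\left(-4\right) \left(1 + 12\right)}} = \frac{16}{138 - \frac{1}{4} \cdot \frac{1}{13} \cdot 19} = \frac{16}{138 - \frac{1}{52} \cdot 19} = \frac{16}{138 - \frac{19}{52}} = \frac{16}{\frac{7157}{52}} = 16 \cdot \frac{52}{7157} = \frac{832}{7157}$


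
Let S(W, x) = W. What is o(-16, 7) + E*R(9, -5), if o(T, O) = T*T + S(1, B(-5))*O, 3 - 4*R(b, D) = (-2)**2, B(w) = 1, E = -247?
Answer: 1299/4 ≈ 324.75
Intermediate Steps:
R(b, D) = -1/4 (R(b, D) = 3/4 - 1/4*(-2)**2 = 3/4 - 1/4*4 = 3/4 - 1 = -1/4)
o(T, O) = O + T**2 (o(T, O) = T*T + 1*O = T**2 + O = O + T**2)
o(-16, 7) + E*R(9, -5) = (7 + (-16)**2) - 247*(-1/4) = (7 + 256) + 247/4 = 263 + 247/4 = 1299/4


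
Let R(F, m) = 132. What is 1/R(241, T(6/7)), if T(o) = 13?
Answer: 1/132 ≈ 0.0075758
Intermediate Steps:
1/R(241, T(6/7)) = 1/132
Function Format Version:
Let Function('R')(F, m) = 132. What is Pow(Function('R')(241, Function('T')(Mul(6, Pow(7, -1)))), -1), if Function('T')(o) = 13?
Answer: Rational(1, 132) ≈ 0.0075758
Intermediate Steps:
Pow(Function('R')(241, Function('T')(Mul(6, Pow(7, -1)))), -1) = Pow(132, -1) = Rational(1, 132)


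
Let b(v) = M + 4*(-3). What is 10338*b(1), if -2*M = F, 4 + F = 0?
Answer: -103380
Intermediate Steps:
F = -4 (F = -4 + 0 = -4)
M = 2 (M = -½*(-4) = 2)
b(v) = -10 (b(v) = 2 + 4*(-3) = 2 - 12 = -10)
10338*b(1) = 10338*(-10) = -103380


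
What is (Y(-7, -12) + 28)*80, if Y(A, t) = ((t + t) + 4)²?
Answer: 34240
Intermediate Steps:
Y(A, t) = (4 + 2*t)² (Y(A, t) = (2*t + 4)² = (4 + 2*t)²)
(Y(-7, -12) + 28)*80 = (4*(2 - 12)² + 28)*80 = (4*(-10)² + 28)*80 = (4*100 + 28)*80 = (400 + 28)*80 = 428*80 = 34240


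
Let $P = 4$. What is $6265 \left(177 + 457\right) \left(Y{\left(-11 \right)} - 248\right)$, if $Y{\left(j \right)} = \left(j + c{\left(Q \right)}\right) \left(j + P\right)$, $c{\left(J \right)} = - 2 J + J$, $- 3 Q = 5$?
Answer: $- \frac{2176661480}{3} \approx -7.2555 \cdot 10^{8}$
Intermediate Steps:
$Q = - \frac{5}{3}$ ($Q = \left(- \frac{1}{3}\right) 5 = - \frac{5}{3} \approx -1.6667$)
$c{\left(J \right)} = - J$
$Y{\left(j \right)} = \left(4 + j\right) \left(\frac{5}{3} + j\right)$ ($Y{\left(j \right)} = \left(j - - \frac{5}{3}\right) \left(j + 4\right) = \left(j + \frac{5}{3}\right) \left(4 + j\right) = \left(\frac{5}{3} + j\right) \left(4 + j\right) = \left(4 + j\right) \left(\frac{5}{3} + j\right)$)
$6265 \left(177 + 457\right) \left(Y{\left(-11 \right)} - 248\right) = 6265 \left(177 + 457\right) \left(\left(\frac{20}{3} + \left(-11\right)^{2} + \frac{17}{3} \left(-11\right)\right) - 248\right) = 6265 \cdot 634 \left(\left(\frac{20}{3} + 121 - \frac{187}{3}\right) - 248\right) = 6265 \cdot 634 \left(\frac{196}{3} - 248\right) = 6265 \cdot 634 \left(- \frac{548}{3}\right) = 6265 \left(- \frac{347432}{3}\right) = - \frac{2176661480}{3}$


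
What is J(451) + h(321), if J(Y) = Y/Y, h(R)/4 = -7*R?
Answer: -8987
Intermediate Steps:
h(R) = -28*R (h(R) = 4*(-7*R) = -28*R)
J(Y) = 1
J(451) + h(321) = 1 - 28*321 = 1 - 8988 = -8987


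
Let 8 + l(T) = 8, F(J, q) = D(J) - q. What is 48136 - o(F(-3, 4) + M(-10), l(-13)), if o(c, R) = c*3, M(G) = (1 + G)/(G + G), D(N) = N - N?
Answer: 962933/20 ≈ 48147.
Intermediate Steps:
D(N) = 0
F(J, q) = -q (F(J, q) = 0 - q = -q)
M(G) = (1 + G)/(2*G) (M(G) = (1 + G)/((2*G)) = (1 + G)*(1/(2*G)) = (1 + G)/(2*G))
l(T) = 0 (l(T) = -8 + 8 = 0)
o(c, R) = 3*c
48136 - o(F(-3, 4) + M(-10), l(-13)) = 48136 - 3*(-1*4 + (½)*(1 - 10)/(-10)) = 48136 - 3*(-4 + (½)*(-⅒)*(-9)) = 48136 - 3*(-4 + 9/20) = 48136 - 3*(-71)/20 = 48136 - 1*(-213/20) = 48136 + 213/20 = 962933/20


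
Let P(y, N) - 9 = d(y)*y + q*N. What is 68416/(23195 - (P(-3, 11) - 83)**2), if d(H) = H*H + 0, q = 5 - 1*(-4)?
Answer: 68416/23191 ≈ 2.9501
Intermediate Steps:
q = 9 (q = 5 + 4 = 9)
d(H) = H**2 (d(H) = H**2 + 0 = H**2)
P(y, N) = 9 + y**3 + 9*N (P(y, N) = 9 + (y**2*y + 9*N) = 9 + (y**3 + 9*N) = 9 + y**3 + 9*N)
68416/(23195 - (P(-3, 11) - 83)**2) = 68416/(23195 - ((9 + (-3)**3 + 9*11) - 83)**2) = 68416/(23195 - ((9 - 27 + 99) - 83)**2) = 68416/(23195 - (81 - 83)**2) = 68416/(23195 - 1*(-2)**2) = 68416/(23195 - 1*4) = 68416/(23195 - 4) = 68416/23191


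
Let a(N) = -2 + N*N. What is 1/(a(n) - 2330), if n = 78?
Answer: 1/3752 ≈ 0.00026652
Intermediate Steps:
a(N) = -2 + N²
1/(a(n) - 2330) = 1/((-2 + 78²) - 2330) = 1/((-2 + 6084) - 2330) = 1/(6082 - 2330) = 1/3752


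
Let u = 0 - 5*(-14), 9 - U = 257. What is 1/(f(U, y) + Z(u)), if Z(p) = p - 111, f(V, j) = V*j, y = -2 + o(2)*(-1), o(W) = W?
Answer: 1/951 ≈ 0.0010515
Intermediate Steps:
U = -248 (U = 9 - 1*257 = 9 - 257 = -248)
u = 70 (u = 0 + 70 = 70)
y = -4 (y = -2 + 2*(-1) = -2 - 2 = -4)
Z(p) = -111 + p
1/(f(U, y) + Z(u)) = 1/(-248*(-4) + (-111 + 70)) = 1/(992 - 41) = 1/951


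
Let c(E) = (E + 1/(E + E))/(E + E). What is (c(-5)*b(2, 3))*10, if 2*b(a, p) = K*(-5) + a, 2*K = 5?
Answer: -1071/40 ≈ -26.775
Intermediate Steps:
K = 5/2 (K = (½)*5 = 5/2 ≈ 2.5000)
b(a, p) = -25/4 + a/2 (b(a, p) = ((5/2)*(-5) + a)/2 = (-25/2 + a)/2 = -25/4 + a/2)
c(E) = (E + 1/(2*E))/(2*E) (c(E) = (E + 1/(2*E))/((2*E)) = (E + 1/(2*E))*(1/(2*E)) = (E + 1/(2*E))/(2*E))
(c(-5)*b(2, 3))*10 = ((½ + (¼)/(-5)²)*(-25/4 + (½)*2))*10 = ((½ + (¼)*(1/25))*(-25/4 + 1))*10 = ((½ + 1/100)*(-21/4))*10 = ((51/100)*(-21/4))*10 = -1071/400*10 = -1071/40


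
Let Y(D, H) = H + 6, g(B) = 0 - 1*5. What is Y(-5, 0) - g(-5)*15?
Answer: 81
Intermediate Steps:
g(B) = -5 (g(B) = 0 - 5 = -5)
Y(D, H) = 6 + H
Y(-5, 0) - g(-5)*15 = (6 + 0) - 1*(-5)*15 = 6 + 5*15 = 6 + 75 = 81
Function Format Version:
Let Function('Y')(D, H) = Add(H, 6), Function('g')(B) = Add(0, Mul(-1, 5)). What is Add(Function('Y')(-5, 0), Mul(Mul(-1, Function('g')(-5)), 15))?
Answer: 81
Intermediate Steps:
Function('g')(B) = -5 (Function('g')(B) = Add(0, -5) = -5)
Function('Y')(D, H) = Add(6, H)
Add(Function('Y')(-5, 0), Mul(Mul(-1, Function('g')(-5)), 15)) = Add(Add(6, 0), Mul(Mul(-1, -5), 15)) = Add(6, Mul(5, 15)) = Add(6, 75) = 81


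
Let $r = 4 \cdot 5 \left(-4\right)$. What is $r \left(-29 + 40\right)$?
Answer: $-880$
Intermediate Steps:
$r = -80$ ($r = 20 \left(-4\right) = -80$)
$r \left(-29 + 40\right) = - 80 \left(-29 + 40\right) = \left(-80\right) 11 = -880$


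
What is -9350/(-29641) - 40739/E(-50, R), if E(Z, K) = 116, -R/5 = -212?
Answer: -1206460099/3438356 ≈ -350.88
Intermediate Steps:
R = 1060 (R = -5*(-212) = 1060)
-9350/(-29641) - 40739/E(-50, R) = -9350/(-29641) - 40739/116 = -9350*(-1/29641) - 40739*1/116 = 9350/29641 - 40739/116 = -1206460099/3438356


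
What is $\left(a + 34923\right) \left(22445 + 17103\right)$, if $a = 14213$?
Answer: $1943230528$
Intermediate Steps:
$\left(a + 34923\right) \left(22445 + 17103\right) = \left(14213 + 34923\right) \left(22445 + 17103\right) = 49136 \cdot 39548 = 1943230528$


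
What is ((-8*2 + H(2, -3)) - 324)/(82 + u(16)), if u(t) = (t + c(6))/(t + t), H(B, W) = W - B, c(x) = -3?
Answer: -3680/879 ≈ -4.1866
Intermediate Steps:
u(t) = (-3 + t)/(2*t) (u(t) = (t - 3)/(t + t) = (-3 + t)/((2*t)) = (-3 + t)*(1/(2*t)) = (-3 + t)/(2*t))
((-8*2 + H(2, -3)) - 324)/(82 + u(16)) = ((-8*2 + (-3 - 1*2)) - 324)/(82 + (½)*(-3 + 16)/16) = ((-16 + (-3 - 2)) - 324)/(82 + (½)*(1/16)*13) = ((-16 - 5) - 324)/(82 + 13/32) = (-21 - 324)/(2637/32) = -345*32/2637 = -3680/879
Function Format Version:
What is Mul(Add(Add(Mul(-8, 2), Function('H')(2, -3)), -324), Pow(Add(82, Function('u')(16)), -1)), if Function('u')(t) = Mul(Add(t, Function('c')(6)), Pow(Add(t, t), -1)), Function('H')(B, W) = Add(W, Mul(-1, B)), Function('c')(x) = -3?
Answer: Rational(-3680, 879) ≈ -4.1866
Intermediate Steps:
Function('u')(t) = Mul(Rational(1, 2), Pow(t, -1), Add(-3, t)) (Function('u')(t) = Mul(Add(t, -3), Pow(Add(t, t), -1)) = Mul(Add(-3, t), Pow(Mul(2, t), -1)) = Mul(Add(-3, t), Mul(Rational(1, 2), Pow(t, -1))) = Mul(Rational(1, 2), Pow(t, -1), Add(-3, t)))
Mul(Add(Add(Mul(-8, 2), Function('H')(2, -3)), -324), Pow(Add(82, Function('u')(16)), -1)) = Mul(Add(Add(Mul(-8, 2), Add(-3, Mul(-1, 2))), -324), Pow(Add(82, Mul(Rational(1, 2), Pow(16, -1), Add(-3, 16))), -1)) = Mul(Add(Add(-16, Add(-3, -2)), -324), Pow(Add(82, Mul(Rational(1, 2), Rational(1, 16), 13)), -1)) = Mul(Add(Add(-16, -5), -324), Pow(Add(82, Rational(13, 32)), -1)) = Mul(Add(-21, -324), Pow(Rational(2637, 32), -1)) = Mul(-345, Rational(32, 2637)) = Rational(-3680, 879)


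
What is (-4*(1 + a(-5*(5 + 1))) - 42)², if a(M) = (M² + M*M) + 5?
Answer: 52794756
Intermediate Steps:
a(M) = 5 + 2*M² (a(M) = (M² + M²) + 5 = 2*M² + 5 = 5 + 2*M²)
(-4*(1 + a(-5*(5 + 1))) - 42)² = (-4*(1 + (5 + 2*(-5*(5 + 1))²)) - 42)² = (-4*(1 + (5 + 2*(-5*6)²)) - 42)² = (-4*(1 + (5 + 2*(-30)²)) - 42)² = (-4*(1 + (5 + 2*900)) - 42)² = (-4*(1 + (5 + 1800)) - 42)² = (-4*(1 + 1805) - 42)² = (-4*1806 - 42)² = (-7224 - 42)² = (-7266)² = 52794756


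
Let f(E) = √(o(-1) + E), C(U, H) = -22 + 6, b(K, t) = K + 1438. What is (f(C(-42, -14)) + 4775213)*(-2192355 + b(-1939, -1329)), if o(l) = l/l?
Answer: -10471354478328 - 2192856*I*√15 ≈ -1.0471e+13 - 8.4929e+6*I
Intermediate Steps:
b(K, t) = 1438 + K
o(l) = 1
C(U, H) = -16
f(E) = √(1 + E)
(f(C(-42, -14)) + 4775213)*(-2192355 + b(-1939, -1329)) = (√(1 - 16) + 4775213)*(-2192355 + (1438 - 1939)) = (√(-15) + 4775213)*(-2192355 - 501) = (I*√15 + 4775213)*(-2192856) = (4775213 + I*√15)*(-2192856) = -10471354478328 - 2192856*I*√15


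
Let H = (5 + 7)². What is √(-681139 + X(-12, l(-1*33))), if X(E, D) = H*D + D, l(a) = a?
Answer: 2*I*√171481 ≈ 828.21*I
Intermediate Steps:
H = 144 (H = 12² = 144)
X(E, D) = 145*D (X(E, D) = 144*D + D = 145*D)
√(-681139 + X(-12, l(-1*33))) = √(-681139 + 145*(-1*33)) = √(-681139 + 145*(-33)) = √(-681139 - 4785) = √(-685924) = 2*I*√171481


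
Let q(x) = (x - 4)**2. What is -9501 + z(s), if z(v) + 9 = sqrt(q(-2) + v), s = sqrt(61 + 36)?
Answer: -9510 + sqrt(36 + sqrt(97)) ≈ -9503.2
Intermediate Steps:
q(x) = (-4 + x)**2
s = sqrt(97) ≈ 9.8489
z(v) = -9 + sqrt(36 + v) (z(v) = -9 + sqrt((-4 - 2)**2 + v) = -9 + sqrt((-6)**2 + v) = -9 + sqrt(36 + v))
-9501 + z(s) = -9501 + (-9 + sqrt(36 + sqrt(97))) = -9510 + sqrt(36 + sqrt(97))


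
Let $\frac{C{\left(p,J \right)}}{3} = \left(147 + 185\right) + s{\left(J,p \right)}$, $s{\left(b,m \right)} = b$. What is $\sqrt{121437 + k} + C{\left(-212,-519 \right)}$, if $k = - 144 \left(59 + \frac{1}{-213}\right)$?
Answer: $-561 + \frac{\sqrt{569338989}}{71} \approx -224.93$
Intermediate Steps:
$C{\left(p,J \right)} = 996 + 3 J$ ($C{\left(p,J \right)} = 3 \left(\left(147 + 185\right) + J\right) = 3 \left(332 + J\right) = 996 + 3 J$)
$k = - \frac{603168}{71}$ ($k = - 144 \left(59 - \frac{1}{213}\right) = \left(-144\right) \frac{12566}{213} = - \frac{603168}{71} \approx -8495.3$)
$\sqrt{121437 + k} + C{\left(-212,-519 \right)} = \sqrt{121437 - \frac{603168}{71}} + \left(996 + 3 \left(-519\right)\right) = \sqrt{\frac{8018859}{71}} + \left(996 - 1557\right) = \frac{\sqrt{569338989}}{71} - 561 = -561 + \frac{\sqrt{569338989}}{71}$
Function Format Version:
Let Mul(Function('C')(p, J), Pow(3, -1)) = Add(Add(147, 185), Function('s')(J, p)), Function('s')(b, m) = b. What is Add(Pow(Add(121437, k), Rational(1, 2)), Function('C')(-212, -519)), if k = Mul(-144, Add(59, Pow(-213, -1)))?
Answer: Add(-561, Mul(Rational(1, 71), Pow(569338989, Rational(1, 2)))) ≈ -224.93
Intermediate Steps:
Function('C')(p, J) = Add(996, Mul(3, J)) (Function('C')(p, J) = Mul(3, Add(Add(147, 185), J)) = Mul(3, Add(332, J)) = Add(996, Mul(3, J)))
k = Rational(-603168, 71) (k = Mul(-144, Add(59, Rational(-1, 213))) = Mul(-144, Rational(12566, 213)) = Rational(-603168, 71) ≈ -8495.3)
Add(Pow(Add(121437, k), Rational(1, 2)), Function('C')(-212, -519)) = Add(Pow(Add(121437, Rational(-603168, 71)), Rational(1, 2)), Add(996, Mul(3, -519))) = Add(Pow(Rational(8018859, 71), Rational(1, 2)), Add(996, -1557)) = Add(Mul(Rational(1, 71), Pow(569338989, Rational(1, 2))), -561) = Add(-561, Mul(Rational(1, 71), Pow(569338989, Rational(1, 2))))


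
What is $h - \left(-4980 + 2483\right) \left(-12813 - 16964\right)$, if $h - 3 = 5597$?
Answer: $-74347569$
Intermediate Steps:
$h = 5600$ ($h = 3 + 5597 = 5600$)
$h - \left(-4980 + 2483\right) \left(-12813 - 16964\right) = 5600 - \left(-4980 + 2483\right) \left(-12813 - 16964\right) = 5600 - \left(-2497\right) \left(-29777\right) = 5600 - 74353169 = -74347569$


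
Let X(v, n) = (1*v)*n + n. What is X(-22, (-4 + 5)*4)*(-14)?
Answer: 1176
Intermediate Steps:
X(v, n) = n + n*v (X(v, n) = v*n + n = n*v + n = n + n*v)
X(-22, (-4 + 5)*4)*(-14) = (((-4 + 5)*4)*(1 - 22))*(-14) = ((1*4)*(-21))*(-14) = (4*(-21))*(-14) = -84*(-14) = 1176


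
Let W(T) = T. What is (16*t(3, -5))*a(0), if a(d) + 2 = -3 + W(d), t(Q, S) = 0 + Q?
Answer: -240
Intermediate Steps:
t(Q, S) = Q
a(d) = -5 + d (a(d) = -2 + (-3 + d) = -5 + d)
(16*t(3, -5))*a(0) = (16*3)*(-5 + 0) = 48*(-5) = -240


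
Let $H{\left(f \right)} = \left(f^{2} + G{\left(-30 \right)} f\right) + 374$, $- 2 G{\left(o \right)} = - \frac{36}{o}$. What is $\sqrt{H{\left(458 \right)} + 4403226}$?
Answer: $\frac{\sqrt{115327230}}{5} \approx 2147.8$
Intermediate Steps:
$G{\left(o \right)} = \frac{18}{o}$ ($G{\left(o \right)} = - \frac{\left(-36\right) \frac{1}{o}}{2} = \frac{18}{o}$)
$H{\left(f \right)} = 374 + f^{2} - \frac{3 f}{5}$ ($H{\left(f \right)} = \left(f^{2} + \frac{18}{-30} f\right) + 374 = \left(f^{2} + 18 \left(- \frac{1}{30}\right) f\right) + 374 = \left(f^{2} - \frac{3 f}{5}\right) + 374 = 374 + f^{2} - \frac{3 f}{5}$)
$\sqrt{H{\left(458 \right)} + 4403226} = \sqrt{\left(374 + 458^{2} - \frac{1374}{5}\right) + 4403226} = \sqrt{\left(374 + 209764 - \frac{1374}{5}\right) + 4403226} = \sqrt{\frac{1049316}{5} + 4403226} = \sqrt{\frac{23065446}{5}} = \frac{\sqrt{115327230}}{5}$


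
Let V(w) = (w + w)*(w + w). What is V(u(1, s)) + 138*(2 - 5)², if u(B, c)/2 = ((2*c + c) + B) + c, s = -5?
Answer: 7018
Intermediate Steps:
u(B, c) = 2*B + 8*c (u(B, c) = 2*(((2*c + c) + B) + c) = 2*((3*c + B) + c) = 2*((B + 3*c) + c) = 2*(B + 4*c) = 2*B + 8*c)
V(w) = 4*w² (V(w) = (2*w)*(2*w) = 4*w²)
V(u(1, s)) + 138*(2 - 5)² = 4*(2*1 + 8*(-5))² + 138*(2 - 5)² = 4*(2 - 40)² + 138*(-3)² = 4*(-38)² + 138*9 = 4*1444 + 1242 = 5776 + 1242 = 7018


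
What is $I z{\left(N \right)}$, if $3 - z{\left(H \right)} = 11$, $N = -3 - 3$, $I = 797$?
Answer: $-6376$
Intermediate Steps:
$N = -6$ ($N = -3 - 3 = -6$)
$z{\left(H \right)} = -8$ ($z{\left(H \right)} = 3 - 11 = -8$)
$I z{\left(N \right)} = 797 \left(-8\right) = -6376$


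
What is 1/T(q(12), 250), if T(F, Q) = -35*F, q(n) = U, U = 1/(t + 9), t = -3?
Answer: -6/35 ≈ -0.17143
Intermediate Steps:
U = ⅙ (U = 1/(-3 + 9) = 1/6 = ⅙ ≈ 0.16667)
q(n) = ⅙
1/T(q(12), 250) = 1/(-35*⅙) = 1/(-35/6) = -6/35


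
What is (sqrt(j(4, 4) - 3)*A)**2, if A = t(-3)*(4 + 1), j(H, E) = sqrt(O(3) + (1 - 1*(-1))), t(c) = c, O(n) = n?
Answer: -675 + 225*sqrt(5) ≈ -171.88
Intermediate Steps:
j(H, E) = sqrt(5) (j(H, E) = sqrt(3 + (1 - 1*(-1))) = sqrt(3 + (1 + 1)) = sqrt(3 + 2) = sqrt(5))
A = -15 (A = -3*(4 + 1) = -3*5 = -15)
(sqrt(j(4, 4) - 3)*A)**2 = (sqrt(sqrt(5) - 3)*(-15))**2 = (sqrt(-3 + sqrt(5))*(-15))**2 = (-15*sqrt(-3 + sqrt(5)))**2 = -675 + 225*sqrt(5)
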